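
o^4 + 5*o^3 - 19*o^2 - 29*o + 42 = (o - 3)*(o - 1)*(o + 2)*(o + 7)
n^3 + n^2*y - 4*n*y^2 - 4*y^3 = (n - 2*y)*(n + y)*(n + 2*y)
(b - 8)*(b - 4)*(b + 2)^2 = b^4 - 8*b^3 - 12*b^2 + 80*b + 128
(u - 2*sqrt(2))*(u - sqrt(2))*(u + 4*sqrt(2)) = u^3 + sqrt(2)*u^2 - 20*u + 16*sqrt(2)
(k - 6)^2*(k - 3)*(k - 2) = k^4 - 17*k^3 + 102*k^2 - 252*k + 216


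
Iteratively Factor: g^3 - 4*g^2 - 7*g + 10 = (g + 2)*(g^2 - 6*g + 5) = (g - 5)*(g + 2)*(g - 1)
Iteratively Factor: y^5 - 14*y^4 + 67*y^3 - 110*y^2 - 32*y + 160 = (y + 1)*(y^4 - 15*y^3 + 82*y^2 - 192*y + 160) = (y - 4)*(y + 1)*(y^3 - 11*y^2 + 38*y - 40) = (y - 5)*(y - 4)*(y + 1)*(y^2 - 6*y + 8) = (y - 5)*(y - 4)^2*(y + 1)*(y - 2)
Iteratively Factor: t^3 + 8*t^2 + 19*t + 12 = (t + 4)*(t^2 + 4*t + 3) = (t + 3)*(t + 4)*(t + 1)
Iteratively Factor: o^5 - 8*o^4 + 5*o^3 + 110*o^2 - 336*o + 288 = (o - 3)*(o^4 - 5*o^3 - 10*o^2 + 80*o - 96) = (o - 3)*(o + 4)*(o^3 - 9*o^2 + 26*o - 24) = (o - 3)*(o - 2)*(o + 4)*(o^2 - 7*o + 12) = (o - 4)*(o - 3)*(o - 2)*(o + 4)*(o - 3)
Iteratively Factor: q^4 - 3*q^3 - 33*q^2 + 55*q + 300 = (q - 5)*(q^3 + 2*q^2 - 23*q - 60) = (q - 5)^2*(q^2 + 7*q + 12) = (q - 5)^2*(q + 4)*(q + 3)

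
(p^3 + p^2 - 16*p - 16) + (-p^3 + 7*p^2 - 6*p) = 8*p^2 - 22*p - 16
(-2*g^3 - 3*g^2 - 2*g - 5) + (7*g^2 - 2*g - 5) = -2*g^3 + 4*g^2 - 4*g - 10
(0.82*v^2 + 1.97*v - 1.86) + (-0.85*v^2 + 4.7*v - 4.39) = -0.03*v^2 + 6.67*v - 6.25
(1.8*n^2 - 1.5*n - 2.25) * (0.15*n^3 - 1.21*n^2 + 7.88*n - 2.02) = 0.27*n^5 - 2.403*n^4 + 15.6615*n^3 - 12.7335*n^2 - 14.7*n + 4.545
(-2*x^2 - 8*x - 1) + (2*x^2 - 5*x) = -13*x - 1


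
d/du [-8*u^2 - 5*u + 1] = -16*u - 5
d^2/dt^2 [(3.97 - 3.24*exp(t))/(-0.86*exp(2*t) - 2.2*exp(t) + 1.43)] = (2.396304*exp(4*t) - 17.874928*exp(3*t) + 1.37359199999999*exp(2*t) - 28.550984*exp(t) - 5.864144)*exp(t)/(0.636056*exp(6*t) + 4.88136*exp(5*t) + 9.314316*exp(4*t) - 5.58536*exp(3*t) - 15.487758*exp(2*t) + 13.49634*exp(t) - 2.924207)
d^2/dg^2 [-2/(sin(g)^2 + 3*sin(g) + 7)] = 2*(4*sin(g)^4 + 9*sin(g)^3 - 25*sin(g)^2 - 39*sin(g) - 4)/(sin(g)^2 + 3*sin(g) + 7)^3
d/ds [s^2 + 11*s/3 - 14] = 2*s + 11/3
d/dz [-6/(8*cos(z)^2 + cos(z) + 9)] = -6*(16*cos(z) + 1)*sin(z)/(8*cos(z)^2 + cos(z) + 9)^2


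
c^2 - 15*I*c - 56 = (c - 8*I)*(c - 7*I)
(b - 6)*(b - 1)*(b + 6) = b^3 - b^2 - 36*b + 36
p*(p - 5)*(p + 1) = p^3 - 4*p^2 - 5*p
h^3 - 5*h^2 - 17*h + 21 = (h - 7)*(h - 1)*(h + 3)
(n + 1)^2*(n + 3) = n^3 + 5*n^2 + 7*n + 3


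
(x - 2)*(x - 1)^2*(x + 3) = x^4 - x^3 - 7*x^2 + 13*x - 6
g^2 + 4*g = g*(g + 4)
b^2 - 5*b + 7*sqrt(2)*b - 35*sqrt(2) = (b - 5)*(b + 7*sqrt(2))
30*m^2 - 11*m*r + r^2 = (-6*m + r)*(-5*m + r)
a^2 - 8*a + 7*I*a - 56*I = (a - 8)*(a + 7*I)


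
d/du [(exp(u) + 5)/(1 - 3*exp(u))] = 16*exp(u)/(3*exp(u) - 1)^2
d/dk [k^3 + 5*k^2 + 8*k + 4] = 3*k^2 + 10*k + 8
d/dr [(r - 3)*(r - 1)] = 2*r - 4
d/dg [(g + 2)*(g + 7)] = 2*g + 9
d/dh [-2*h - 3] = -2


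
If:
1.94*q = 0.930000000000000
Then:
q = 0.48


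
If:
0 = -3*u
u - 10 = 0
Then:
No Solution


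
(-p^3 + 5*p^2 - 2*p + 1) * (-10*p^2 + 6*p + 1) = 10*p^5 - 56*p^4 + 49*p^3 - 17*p^2 + 4*p + 1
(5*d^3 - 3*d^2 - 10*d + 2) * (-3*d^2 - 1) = -15*d^5 + 9*d^4 + 25*d^3 - 3*d^2 + 10*d - 2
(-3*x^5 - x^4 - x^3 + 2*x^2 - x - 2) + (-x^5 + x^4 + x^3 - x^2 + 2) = -4*x^5 + x^2 - x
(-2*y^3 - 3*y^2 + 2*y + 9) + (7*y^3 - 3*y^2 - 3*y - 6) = 5*y^3 - 6*y^2 - y + 3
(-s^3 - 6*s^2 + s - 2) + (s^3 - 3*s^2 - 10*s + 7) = -9*s^2 - 9*s + 5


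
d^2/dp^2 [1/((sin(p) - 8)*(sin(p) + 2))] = (-4*sin(p)^4 + 18*sin(p)^3 - 94*sin(p)^2 + 60*sin(p) + 104)/((sin(p) - 8)^3*(sin(p) + 2)^3)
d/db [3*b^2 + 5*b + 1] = 6*b + 5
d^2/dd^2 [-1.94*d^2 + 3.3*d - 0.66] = -3.88000000000000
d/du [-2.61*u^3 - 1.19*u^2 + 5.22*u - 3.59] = -7.83*u^2 - 2.38*u + 5.22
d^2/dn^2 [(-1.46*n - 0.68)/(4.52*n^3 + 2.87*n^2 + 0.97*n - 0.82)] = (-178.970304*n^5 - 280.350288*n^4 - 152.389012*n^3 - 116.431032*n^2 - 47.096208*n - 6.802816)/(92.345408*n^9 + 175.905744*n^8 + 171.144828*n^7 + 48.880487*n^6 - 27.096225*n^5 - 33.732873*n^4 - 3.666371*n^3 + 3.47475*n^2 + 1.956684*n - 0.551368)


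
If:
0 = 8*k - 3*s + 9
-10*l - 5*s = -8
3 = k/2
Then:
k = 6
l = -87/10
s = 19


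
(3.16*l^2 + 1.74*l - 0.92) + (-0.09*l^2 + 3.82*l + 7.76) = 3.07*l^2 + 5.56*l + 6.84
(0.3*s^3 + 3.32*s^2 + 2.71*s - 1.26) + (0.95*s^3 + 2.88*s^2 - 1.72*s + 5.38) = 1.25*s^3 + 6.2*s^2 + 0.99*s + 4.12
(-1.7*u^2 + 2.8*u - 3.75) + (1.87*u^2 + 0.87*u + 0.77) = 0.17*u^2 + 3.67*u - 2.98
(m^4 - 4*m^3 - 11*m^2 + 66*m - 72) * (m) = m^5 - 4*m^4 - 11*m^3 + 66*m^2 - 72*m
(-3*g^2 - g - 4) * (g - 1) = -3*g^3 + 2*g^2 - 3*g + 4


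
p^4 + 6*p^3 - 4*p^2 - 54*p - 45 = (p - 3)*(p + 1)*(p + 3)*(p + 5)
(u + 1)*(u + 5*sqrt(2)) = u^2 + u + 5*sqrt(2)*u + 5*sqrt(2)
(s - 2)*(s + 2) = s^2 - 4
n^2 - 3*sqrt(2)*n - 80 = (n - 8*sqrt(2))*(n + 5*sqrt(2))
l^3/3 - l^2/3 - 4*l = l*(l/3 + 1)*(l - 4)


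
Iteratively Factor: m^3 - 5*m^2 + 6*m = (m - 2)*(m^2 - 3*m) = m*(m - 2)*(m - 3)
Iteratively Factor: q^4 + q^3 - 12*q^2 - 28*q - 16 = (q - 4)*(q^3 + 5*q^2 + 8*q + 4) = (q - 4)*(q + 2)*(q^2 + 3*q + 2) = (q - 4)*(q + 2)^2*(q + 1)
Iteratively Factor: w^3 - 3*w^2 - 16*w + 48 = (w - 3)*(w^2 - 16) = (w - 4)*(w - 3)*(w + 4)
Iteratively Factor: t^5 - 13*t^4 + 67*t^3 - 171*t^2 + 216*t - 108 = (t - 3)*(t^4 - 10*t^3 + 37*t^2 - 60*t + 36) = (t - 3)*(t - 2)*(t^3 - 8*t^2 + 21*t - 18) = (t - 3)*(t - 2)^2*(t^2 - 6*t + 9) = (t - 3)^2*(t - 2)^2*(t - 3)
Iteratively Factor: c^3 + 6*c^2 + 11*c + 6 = (c + 1)*(c^2 + 5*c + 6) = (c + 1)*(c + 2)*(c + 3)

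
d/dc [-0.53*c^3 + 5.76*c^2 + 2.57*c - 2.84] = -1.59*c^2 + 11.52*c + 2.57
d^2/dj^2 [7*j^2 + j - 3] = 14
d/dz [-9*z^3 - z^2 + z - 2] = -27*z^2 - 2*z + 1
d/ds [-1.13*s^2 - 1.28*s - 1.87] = -2.26*s - 1.28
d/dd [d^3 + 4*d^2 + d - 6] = 3*d^2 + 8*d + 1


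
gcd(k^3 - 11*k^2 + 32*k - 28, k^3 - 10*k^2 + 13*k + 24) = 1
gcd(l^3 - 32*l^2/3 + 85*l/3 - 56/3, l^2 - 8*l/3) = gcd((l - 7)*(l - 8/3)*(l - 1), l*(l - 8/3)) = l - 8/3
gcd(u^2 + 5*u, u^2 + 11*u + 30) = u + 5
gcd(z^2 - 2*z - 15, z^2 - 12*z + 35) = z - 5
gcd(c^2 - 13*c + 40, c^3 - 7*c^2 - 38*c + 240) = c^2 - 13*c + 40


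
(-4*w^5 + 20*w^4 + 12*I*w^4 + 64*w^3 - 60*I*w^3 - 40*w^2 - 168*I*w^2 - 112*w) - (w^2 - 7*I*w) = -4*w^5 + 20*w^4 + 12*I*w^4 + 64*w^3 - 60*I*w^3 - 41*w^2 - 168*I*w^2 - 112*w + 7*I*w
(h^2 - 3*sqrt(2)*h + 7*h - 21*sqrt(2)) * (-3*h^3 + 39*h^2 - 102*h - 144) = -3*h^5 + 9*sqrt(2)*h^4 + 18*h^4 - 54*sqrt(2)*h^3 + 171*h^3 - 858*h^2 - 513*sqrt(2)*h^2 - 1008*h + 2574*sqrt(2)*h + 3024*sqrt(2)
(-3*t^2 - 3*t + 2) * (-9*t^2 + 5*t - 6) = 27*t^4 + 12*t^3 - 15*t^2 + 28*t - 12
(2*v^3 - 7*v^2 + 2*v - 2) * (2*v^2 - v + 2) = 4*v^5 - 16*v^4 + 15*v^3 - 20*v^2 + 6*v - 4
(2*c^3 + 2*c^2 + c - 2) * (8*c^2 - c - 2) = 16*c^5 + 14*c^4 + 2*c^3 - 21*c^2 + 4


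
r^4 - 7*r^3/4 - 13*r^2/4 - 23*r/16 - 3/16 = (r - 3)*(r + 1/4)*(r + 1/2)^2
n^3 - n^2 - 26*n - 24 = (n - 6)*(n + 1)*(n + 4)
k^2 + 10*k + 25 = (k + 5)^2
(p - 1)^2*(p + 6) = p^3 + 4*p^2 - 11*p + 6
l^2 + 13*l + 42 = (l + 6)*(l + 7)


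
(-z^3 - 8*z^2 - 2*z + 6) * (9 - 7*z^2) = 7*z^5 + 56*z^4 + 5*z^3 - 114*z^2 - 18*z + 54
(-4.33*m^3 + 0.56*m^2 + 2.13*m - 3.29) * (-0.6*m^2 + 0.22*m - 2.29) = 2.598*m^5 - 1.2886*m^4 + 8.7609*m^3 + 1.1602*m^2 - 5.6015*m + 7.5341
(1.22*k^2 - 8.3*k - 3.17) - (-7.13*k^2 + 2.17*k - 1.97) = 8.35*k^2 - 10.47*k - 1.2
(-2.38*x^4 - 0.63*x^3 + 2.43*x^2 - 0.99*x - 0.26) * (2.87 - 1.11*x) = 2.6418*x^5 - 6.1313*x^4 - 4.5054*x^3 + 8.073*x^2 - 2.5527*x - 0.7462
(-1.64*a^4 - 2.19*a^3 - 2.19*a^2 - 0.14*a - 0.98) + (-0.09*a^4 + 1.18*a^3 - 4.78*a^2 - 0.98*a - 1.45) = -1.73*a^4 - 1.01*a^3 - 6.97*a^2 - 1.12*a - 2.43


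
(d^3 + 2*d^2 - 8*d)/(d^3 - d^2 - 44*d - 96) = d*(d - 2)/(d^2 - 5*d - 24)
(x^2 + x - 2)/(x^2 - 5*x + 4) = (x + 2)/(x - 4)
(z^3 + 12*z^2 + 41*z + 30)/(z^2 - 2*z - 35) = (z^2 + 7*z + 6)/(z - 7)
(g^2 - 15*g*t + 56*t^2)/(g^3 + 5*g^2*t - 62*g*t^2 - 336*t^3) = (g - 7*t)/(g^2 + 13*g*t + 42*t^2)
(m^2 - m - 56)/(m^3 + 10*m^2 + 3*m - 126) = (m - 8)/(m^2 + 3*m - 18)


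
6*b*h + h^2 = h*(6*b + h)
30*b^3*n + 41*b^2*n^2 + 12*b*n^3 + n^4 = n*(b + n)*(5*b + n)*(6*b + n)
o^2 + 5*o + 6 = (o + 2)*(o + 3)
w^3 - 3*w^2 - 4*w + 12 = (w - 3)*(w - 2)*(w + 2)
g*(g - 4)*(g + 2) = g^3 - 2*g^2 - 8*g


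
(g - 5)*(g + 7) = g^2 + 2*g - 35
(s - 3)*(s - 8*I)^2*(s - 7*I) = s^4 - 3*s^3 - 23*I*s^3 - 176*s^2 + 69*I*s^2 + 528*s + 448*I*s - 1344*I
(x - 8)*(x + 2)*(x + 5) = x^3 - x^2 - 46*x - 80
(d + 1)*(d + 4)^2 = d^3 + 9*d^2 + 24*d + 16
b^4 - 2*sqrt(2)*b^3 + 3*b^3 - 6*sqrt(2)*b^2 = b^2*(b + 3)*(b - 2*sqrt(2))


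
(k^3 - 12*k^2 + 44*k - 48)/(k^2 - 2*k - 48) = (-k^3 + 12*k^2 - 44*k + 48)/(-k^2 + 2*k + 48)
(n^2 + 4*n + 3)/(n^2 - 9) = (n + 1)/(n - 3)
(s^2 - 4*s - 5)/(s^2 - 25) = (s + 1)/(s + 5)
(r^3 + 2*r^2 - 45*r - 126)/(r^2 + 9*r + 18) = r - 7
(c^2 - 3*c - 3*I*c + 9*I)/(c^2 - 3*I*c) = (c - 3)/c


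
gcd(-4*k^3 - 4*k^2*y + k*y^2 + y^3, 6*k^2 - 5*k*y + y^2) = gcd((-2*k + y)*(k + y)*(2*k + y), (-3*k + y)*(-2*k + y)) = -2*k + y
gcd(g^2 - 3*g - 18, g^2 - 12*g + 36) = g - 6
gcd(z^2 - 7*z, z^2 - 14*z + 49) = z - 7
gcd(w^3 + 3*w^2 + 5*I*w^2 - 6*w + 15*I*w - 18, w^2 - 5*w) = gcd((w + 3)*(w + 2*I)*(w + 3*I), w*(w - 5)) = 1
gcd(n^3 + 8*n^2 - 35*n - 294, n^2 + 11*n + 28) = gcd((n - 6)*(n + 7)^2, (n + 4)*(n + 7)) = n + 7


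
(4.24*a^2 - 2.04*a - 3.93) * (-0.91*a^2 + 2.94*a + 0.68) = -3.8584*a^4 + 14.322*a^3 + 0.4619*a^2 - 12.9414*a - 2.6724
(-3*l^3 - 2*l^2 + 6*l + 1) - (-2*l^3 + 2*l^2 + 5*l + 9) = -l^3 - 4*l^2 + l - 8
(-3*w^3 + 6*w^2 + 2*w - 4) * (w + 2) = -3*w^4 + 14*w^2 - 8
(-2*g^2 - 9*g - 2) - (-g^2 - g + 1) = -g^2 - 8*g - 3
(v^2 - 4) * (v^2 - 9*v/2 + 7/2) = v^4 - 9*v^3/2 - v^2/2 + 18*v - 14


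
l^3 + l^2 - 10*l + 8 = (l - 2)*(l - 1)*(l + 4)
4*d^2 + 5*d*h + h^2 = (d + h)*(4*d + h)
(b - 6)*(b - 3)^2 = b^3 - 12*b^2 + 45*b - 54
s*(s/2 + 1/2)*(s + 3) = s^3/2 + 2*s^2 + 3*s/2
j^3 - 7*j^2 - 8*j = j*(j - 8)*(j + 1)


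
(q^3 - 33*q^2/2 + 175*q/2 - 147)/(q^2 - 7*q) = q - 19/2 + 21/q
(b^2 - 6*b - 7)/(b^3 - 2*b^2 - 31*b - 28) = 1/(b + 4)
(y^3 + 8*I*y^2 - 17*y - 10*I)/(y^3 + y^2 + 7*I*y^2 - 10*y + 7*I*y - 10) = (y + I)/(y + 1)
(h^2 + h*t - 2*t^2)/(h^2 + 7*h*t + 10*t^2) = (h - t)/(h + 5*t)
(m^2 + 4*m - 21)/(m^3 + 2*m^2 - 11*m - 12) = (m + 7)/(m^2 + 5*m + 4)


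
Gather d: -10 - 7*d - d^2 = -d^2 - 7*d - 10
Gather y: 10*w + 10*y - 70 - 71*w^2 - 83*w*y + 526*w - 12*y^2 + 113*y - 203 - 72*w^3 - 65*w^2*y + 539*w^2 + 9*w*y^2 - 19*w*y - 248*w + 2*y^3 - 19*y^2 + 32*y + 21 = -72*w^3 + 468*w^2 + 288*w + 2*y^3 + y^2*(9*w - 31) + y*(-65*w^2 - 102*w + 155) - 252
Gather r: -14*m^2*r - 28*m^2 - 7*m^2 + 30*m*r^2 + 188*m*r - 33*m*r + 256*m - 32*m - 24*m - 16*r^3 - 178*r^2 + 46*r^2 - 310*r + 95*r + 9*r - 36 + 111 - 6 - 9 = -35*m^2 + 200*m - 16*r^3 + r^2*(30*m - 132) + r*(-14*m^2 + 155*m - 206) + 60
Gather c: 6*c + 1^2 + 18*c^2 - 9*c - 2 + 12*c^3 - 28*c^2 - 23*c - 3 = 12*c^3 - 10*c^2 - 26*c - 4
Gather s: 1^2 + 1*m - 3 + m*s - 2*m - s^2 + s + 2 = -m - s^2 + s*(m + 1)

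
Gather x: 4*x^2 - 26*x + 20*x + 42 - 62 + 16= 4*x^2 - 6*x - 4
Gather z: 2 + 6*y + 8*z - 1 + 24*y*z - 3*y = 3*y + z*(24*y + 8) + 1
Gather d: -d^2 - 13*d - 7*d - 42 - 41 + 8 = -d^2 - 20*d - 75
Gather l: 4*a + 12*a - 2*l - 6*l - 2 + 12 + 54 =16*a - 8*l + 64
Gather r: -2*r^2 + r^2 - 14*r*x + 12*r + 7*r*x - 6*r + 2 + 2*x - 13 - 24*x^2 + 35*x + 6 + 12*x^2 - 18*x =-r^2 + r*(6 - 7*x) - 12*x^2 + 19*x - 5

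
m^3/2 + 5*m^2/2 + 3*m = m*(m/2 + 1)*(m + 3)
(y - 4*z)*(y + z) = y^2 - 3*y*z - 4*z^2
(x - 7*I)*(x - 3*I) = x^2 - 10*I*x - 21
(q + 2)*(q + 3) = q^2 + 5*q + 6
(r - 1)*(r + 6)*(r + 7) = r^3 + 12*r^2 + 29*r - 42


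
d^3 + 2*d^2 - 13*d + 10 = (d - 2)*(d - 1)*(d + 5)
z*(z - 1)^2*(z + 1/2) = z^4 - 3*z^3/2 + z/2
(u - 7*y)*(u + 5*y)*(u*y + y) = u^3*y - 2*u^2*y^2 + u^2*y - 35*u*y^3 - 2*u*y^2 - 35*y^3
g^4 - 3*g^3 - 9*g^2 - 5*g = g*(g - 5)*(g + 1)^2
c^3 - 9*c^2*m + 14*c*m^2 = c*(c - 7*m)*(c - 2*m)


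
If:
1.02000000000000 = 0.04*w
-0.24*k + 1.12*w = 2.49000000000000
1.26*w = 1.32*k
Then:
No Solution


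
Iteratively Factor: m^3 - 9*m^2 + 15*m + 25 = (m - 5)*(m^2 - 4*m - 5) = (m - 5)*(m + 1)*(m - 5)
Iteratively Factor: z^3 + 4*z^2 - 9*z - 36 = (z + 4)*(z^2 - 9) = (z - 3)*(z + 4)*(z + 3)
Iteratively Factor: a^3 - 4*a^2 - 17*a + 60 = (a - 3)*(a^2 - a - 20) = (a - 5)*(a - 3)*(a + 4)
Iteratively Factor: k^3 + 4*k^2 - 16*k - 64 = (k + 4)*(k^2 - 16) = (k - 4)*(k + 4)*(k + 4)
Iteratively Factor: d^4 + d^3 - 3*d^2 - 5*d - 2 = (d + 1)*(d^3 - 3*d - 2) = (d + 1)^2*(d^2 - d - 2) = (d + 1)^3*(d - 2)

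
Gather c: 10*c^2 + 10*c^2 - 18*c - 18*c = 20*c^2 - 36*c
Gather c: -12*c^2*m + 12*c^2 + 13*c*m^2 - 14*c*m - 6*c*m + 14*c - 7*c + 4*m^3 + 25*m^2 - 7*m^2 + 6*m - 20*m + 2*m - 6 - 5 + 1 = c^2*(12 - 12*m) + c*(13*m^2 - 20*m + 7) + 4*m^3 + 18*m^2 - 12*m - 10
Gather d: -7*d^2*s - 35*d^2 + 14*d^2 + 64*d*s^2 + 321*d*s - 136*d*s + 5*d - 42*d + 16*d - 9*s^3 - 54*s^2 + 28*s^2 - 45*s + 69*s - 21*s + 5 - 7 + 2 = d^2*(-7*s - 21) + d*(64*s^2 + 185*s - 21) - 9*s^3 - 26*s^2 + 3*s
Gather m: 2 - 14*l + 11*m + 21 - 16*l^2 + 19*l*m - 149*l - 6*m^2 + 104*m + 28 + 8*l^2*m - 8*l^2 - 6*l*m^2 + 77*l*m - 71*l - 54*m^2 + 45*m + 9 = -24*l^2 - 234*l + m^2*(-6*l - 60) + m*(8*l^2 + 96*l + 160) + 60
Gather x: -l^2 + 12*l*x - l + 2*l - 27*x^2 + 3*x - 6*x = -l^2 + l - 27*x^2 + x*(12*l - 3)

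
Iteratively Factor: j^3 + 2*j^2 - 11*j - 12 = (j + 1)*(j^2 + j - 12) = (j - 3)*(j + 1)*(j + 4)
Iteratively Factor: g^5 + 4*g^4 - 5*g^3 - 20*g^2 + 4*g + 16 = (g + 4)*(g^4 - 5*g^2 + 4) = (g + 2)*(g + 4)*(g^3 - 2*g^2 - g + 2) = (g - 1)*(g + 2)*(g + 4)*(g^2 - g - 2) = (g - 2)*(g - 1)*(g + 2)*(g + 4)*(g + 1)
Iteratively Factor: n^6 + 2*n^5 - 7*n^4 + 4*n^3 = (n)*(n^5 + 2*n^4 - 7*n^3 + 4*n^2) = n*(n + 4)*(n^4 - 2*n^3 + n^2) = n^2*(n + 4)*(n^3 - 2*n^2 + n) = n^3*(n + 4)*(n^2 - 2*n + 1) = n^3*(n - 1)*(n + 4)*(n - 1)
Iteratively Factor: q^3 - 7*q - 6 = (q - 3)*(q^2 + 3*q + 2) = (q - 3)*(q + 1)*(q + 2)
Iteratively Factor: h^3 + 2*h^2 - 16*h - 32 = (h + 4)*(h^2 - 2*h - 8) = (h + 2)*(h + 4)*(h - 4)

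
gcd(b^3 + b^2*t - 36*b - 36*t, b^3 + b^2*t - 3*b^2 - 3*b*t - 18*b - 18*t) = b^2 + b*t - 6*b - 6*t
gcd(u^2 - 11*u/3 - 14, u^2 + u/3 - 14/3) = u + 7/3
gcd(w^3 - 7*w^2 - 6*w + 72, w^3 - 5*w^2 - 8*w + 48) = w^2 - w - 12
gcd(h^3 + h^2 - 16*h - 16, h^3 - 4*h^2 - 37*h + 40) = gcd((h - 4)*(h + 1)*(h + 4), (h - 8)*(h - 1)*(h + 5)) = 1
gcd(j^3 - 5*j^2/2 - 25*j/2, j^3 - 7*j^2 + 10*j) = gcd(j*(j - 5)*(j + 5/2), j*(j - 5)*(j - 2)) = j^2 - 5*j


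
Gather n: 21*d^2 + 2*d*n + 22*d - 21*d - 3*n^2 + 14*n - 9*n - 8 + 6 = 21*d^2 + d - 3*n^2 + n*(2*d + 5) - 2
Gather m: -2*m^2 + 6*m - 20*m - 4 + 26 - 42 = -2*m^2 - 14*m - 20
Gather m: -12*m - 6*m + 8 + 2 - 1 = 9 - 18*m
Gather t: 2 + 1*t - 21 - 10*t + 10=-9*t - 9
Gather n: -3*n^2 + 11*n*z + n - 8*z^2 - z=-3*n^2 + n*(11*z + 1) - 8*z^2 - z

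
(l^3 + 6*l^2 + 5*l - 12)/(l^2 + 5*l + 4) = (l^2 + 2*l - 3)/(l + 1)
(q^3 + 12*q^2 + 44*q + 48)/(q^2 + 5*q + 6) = (q^2 + 10*q + 24)/(q + 3)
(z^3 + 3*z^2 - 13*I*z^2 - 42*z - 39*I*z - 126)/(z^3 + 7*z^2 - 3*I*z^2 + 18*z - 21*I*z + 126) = (z^2 + z*(3 - 7*I) - 21*I)/(z^2 + z*(7 + 3*I) + 21*I)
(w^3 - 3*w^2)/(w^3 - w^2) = (w - 3)/(w - 1)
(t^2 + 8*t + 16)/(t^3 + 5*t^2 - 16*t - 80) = (t + 4)/(t^2 + t - 20)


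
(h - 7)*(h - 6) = h^2 - 13*h + 42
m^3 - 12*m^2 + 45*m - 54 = (m - 6)*(m - 3)^2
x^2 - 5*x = x*(x - 5)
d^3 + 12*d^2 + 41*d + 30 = (d + 1)*(d + 5)*(d + 6)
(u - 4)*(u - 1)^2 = u^3 - 6*u^2 + 9*u - 4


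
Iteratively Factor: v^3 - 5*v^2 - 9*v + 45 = (v + 3)*(v^2 - 8*v + 15) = (v - 5)*(v + 3)*(v - 3)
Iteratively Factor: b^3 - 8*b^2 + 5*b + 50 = (b - 5)*(b^2 - 3*b - 10) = (b - 5)^2*(b + 2)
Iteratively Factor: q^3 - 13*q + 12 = (q - 3)*(q^2 + 3*q - 4) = (q - 3)*(q - 1)*(q + 4)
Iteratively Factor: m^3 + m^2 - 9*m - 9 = (m + 3)*(m^2 - 2*m - 3) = (m + 1)*(m + 3)*(m - 3)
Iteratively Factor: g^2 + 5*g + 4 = (g + 1)*(g + 4)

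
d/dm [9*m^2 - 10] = 18*m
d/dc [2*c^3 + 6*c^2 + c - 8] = 6*c^2 + 12*c + 1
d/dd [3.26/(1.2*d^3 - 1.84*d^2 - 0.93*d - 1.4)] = (-11.736*d^2 + 11.9968*d + 3.0318)/(-1.2*d^3 + 1.84*d^2 + 0.93*d + 1.4)^2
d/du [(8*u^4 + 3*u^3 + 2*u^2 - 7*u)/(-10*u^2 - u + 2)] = 2*(-80*u^5 - 27*u^4 + 29*u^3 - 27*u^2 + 4*u - 7)/(100*u^4 + 20*u^3 - 39*u^2 - 4*u + 4)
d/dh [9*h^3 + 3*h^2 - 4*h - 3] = 27*h^2 + 6*h - 4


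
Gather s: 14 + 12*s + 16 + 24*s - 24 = 36*s + 6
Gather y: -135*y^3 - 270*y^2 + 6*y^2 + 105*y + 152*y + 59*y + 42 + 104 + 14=-135*y^3 - 264*y^2 + 316*y + 160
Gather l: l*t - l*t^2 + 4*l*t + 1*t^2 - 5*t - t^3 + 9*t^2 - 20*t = l*(-t^2 + 5*t) - t^3 + 10*t^2 - 25*t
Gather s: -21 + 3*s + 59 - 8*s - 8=30 - 5*s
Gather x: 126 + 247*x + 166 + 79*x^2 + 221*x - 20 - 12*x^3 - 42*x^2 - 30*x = -12*x^3 + 37*x^2 + 438*x + 272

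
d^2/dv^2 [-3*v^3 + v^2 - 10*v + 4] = 2 - 18*v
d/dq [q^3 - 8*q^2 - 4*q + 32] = 3*q^2 - 16*q - 4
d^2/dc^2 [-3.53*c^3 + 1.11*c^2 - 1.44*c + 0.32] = 2.22 - 21.18*c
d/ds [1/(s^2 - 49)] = -2*s/(s^2 - 49)^2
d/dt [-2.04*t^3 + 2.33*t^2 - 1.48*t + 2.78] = -6.12*t^2 + 4.66*t - 1.48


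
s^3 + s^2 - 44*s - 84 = (s - 7)*(s + 2)*(s + 6)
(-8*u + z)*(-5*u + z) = 40*u^2 - 13*u*z + z^2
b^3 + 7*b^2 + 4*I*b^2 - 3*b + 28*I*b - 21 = (b + 7)*(b + I)*(b + 3*I)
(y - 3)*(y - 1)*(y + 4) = y^3 - 13*y + 12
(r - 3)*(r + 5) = r^2 + 2*r - 15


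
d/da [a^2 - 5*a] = 2*a - 5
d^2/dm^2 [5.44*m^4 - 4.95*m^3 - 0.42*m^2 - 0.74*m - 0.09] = 65.28*m^2 - 29.7*m - 0.84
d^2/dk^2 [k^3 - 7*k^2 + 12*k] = 6*k - 14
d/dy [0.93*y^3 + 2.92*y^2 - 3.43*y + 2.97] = 2.79*y^2 + 5.84*y - 3.43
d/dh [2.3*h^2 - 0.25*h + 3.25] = 4.6*h - 0.25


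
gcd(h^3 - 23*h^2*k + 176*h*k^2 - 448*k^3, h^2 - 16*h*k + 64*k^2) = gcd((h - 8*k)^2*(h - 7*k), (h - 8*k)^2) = h^2 - 16*h*k + 64*k^2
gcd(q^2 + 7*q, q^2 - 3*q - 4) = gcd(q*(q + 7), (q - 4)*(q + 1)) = 1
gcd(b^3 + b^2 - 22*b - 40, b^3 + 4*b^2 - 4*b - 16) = b^2 + 6*b + 8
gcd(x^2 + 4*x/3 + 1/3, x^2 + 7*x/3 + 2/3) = x + 1/3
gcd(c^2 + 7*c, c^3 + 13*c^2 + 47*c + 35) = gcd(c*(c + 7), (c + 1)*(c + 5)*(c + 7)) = c + 7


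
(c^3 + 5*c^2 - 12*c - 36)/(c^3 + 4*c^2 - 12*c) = (c^2 - c - 6)/(c*(c - 2))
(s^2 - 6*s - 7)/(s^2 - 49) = (s + 1)/(s + 7)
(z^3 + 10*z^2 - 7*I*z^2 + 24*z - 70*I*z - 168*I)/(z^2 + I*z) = (z^3 + z^2*(10 - 7*I) + 2*z*(12 - 35*I) - 168*I)/(z*(z + I))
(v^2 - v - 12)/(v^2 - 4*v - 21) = (v - 4)/(v - 7)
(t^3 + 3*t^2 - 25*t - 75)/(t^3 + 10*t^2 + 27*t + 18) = (t^2 - 25)/(t^2 + 7*t + 6)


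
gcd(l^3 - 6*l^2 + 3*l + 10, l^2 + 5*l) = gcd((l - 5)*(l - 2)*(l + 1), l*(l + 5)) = 1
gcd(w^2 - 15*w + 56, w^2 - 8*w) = w - 8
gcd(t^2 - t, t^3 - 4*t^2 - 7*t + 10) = t - 1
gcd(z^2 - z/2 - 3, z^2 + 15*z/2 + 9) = z + 3/2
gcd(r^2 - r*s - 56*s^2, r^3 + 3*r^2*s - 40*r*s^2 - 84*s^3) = r + 7*s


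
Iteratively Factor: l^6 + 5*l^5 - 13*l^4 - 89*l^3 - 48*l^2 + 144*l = (l - 1)*(l^5 + 6*l^4 - 7*l^3 - 96*l^2 - 144*l) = (l - 1)*(l + 3)*(l^4 + 3*l^3 - 16*l^2 - 48*l) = (l - 1)*(l + 3)^2*(l^3 - 16*l) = (l - 1)*(l + 3)^2*(l + 4)*(l^2 - 4*l) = (l - 4)*(l - 1)*(l + 3)^2*(l + 4)*(l)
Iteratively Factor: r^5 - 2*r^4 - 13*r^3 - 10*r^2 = (r)*(r^4 - 2*r^3 - 13*r^2 - 10*r) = r*(r - 5)*(r^3 + 3*r^2 + 2*r) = r*(r - 5)*(r + 1)*(r^2 + 2*r) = r*(r - 5)*(r + 1)*(r + 2)*(r)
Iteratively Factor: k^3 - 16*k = (k - 4)*(k^2 + 4*k) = k*(k - 4)*(k + 4)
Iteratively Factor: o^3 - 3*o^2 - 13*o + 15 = (o + 3)*(o^2 - 6*o + 5) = (o - 5)*(o + 3)*(o - 1)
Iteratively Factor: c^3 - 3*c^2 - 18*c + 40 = (c + 4)*(c^2 - 7*c + 10) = (c - 2)*(c + 4)*(c - 5)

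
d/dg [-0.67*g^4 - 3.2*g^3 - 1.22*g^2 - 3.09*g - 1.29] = -2.68*g^3 - 9.6*g^2 - 2.44*g - 3.09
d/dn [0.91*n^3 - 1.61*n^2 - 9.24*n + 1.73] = 2.73*n^2 - 3.22*n - 9.24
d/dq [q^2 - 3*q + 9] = 2*q - 3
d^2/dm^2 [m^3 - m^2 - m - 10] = 6*m - 2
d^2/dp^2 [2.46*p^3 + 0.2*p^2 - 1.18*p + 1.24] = 14.76*p + 0.4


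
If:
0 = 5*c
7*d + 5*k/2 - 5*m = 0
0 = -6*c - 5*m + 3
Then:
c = 0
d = 3/7 - 5*k/14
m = 3/5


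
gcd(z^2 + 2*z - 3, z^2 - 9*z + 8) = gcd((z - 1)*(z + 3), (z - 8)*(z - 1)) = z - 1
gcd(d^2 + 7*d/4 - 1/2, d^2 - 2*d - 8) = d + 2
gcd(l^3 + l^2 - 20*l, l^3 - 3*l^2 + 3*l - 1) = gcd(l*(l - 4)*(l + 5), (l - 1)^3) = 1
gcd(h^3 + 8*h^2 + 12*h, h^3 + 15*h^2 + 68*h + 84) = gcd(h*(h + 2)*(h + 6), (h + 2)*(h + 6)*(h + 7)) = h^2 + 8*h + 12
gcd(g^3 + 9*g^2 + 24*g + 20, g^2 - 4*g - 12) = g + 2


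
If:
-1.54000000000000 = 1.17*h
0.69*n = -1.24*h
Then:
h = -1.32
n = 2.37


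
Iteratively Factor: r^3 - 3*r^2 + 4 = (r + 1)*(r^2 - 4*r + 4) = (r - 2)*(r + 1)*(r - 2)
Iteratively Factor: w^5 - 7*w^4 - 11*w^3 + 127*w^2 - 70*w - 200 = (w + 1)*(w^4 - 8*w^3 - 3*w^2 + 130*w - 200) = (w - 5)*(w + 1)*(w^3 - 3*w^2 - 18*w + 40) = (w - 5)*(w + 1)*(w + 4)*(w^2 - 7*w + 10) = (w - 5)^2*(w + 1)*(w + 4)*(w - 2)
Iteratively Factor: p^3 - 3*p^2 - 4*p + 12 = (p + 2)*(p^2 - 5*p + 6) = (p - 2)*(p + 2)*(p - 3)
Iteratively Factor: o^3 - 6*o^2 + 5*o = (o)*(o^2 - 6*o + 5) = o*(o - 1)*(o - 5)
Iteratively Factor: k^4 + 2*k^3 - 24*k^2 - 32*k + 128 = (k - 2)*(k^3 + 4*k^2 - 16*k - 64) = (k - 2)*(k + 4)*(k^2 - 16) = (k - 4)*(k - 2)*(k + 4)*(k + 4)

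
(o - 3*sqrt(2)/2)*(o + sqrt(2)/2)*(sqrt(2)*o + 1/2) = sqrt(2)*o^3 - 3*o^2/2 - 2*sqrt(2)*o - 3/4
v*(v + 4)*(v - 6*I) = v^3 + 4*v^2 - 6*I*v^2 - 24*I*v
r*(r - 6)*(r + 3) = r^3 - 3*r^2 - 18*r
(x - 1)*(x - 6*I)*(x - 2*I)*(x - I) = x^4 - x^3 - 9*I*x^3 - 20*x^2 + 9*I*x^2 + 20*x + 12*I*x - 12*I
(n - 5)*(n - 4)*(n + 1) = n^3 - 8*n^2 + 11*n + 20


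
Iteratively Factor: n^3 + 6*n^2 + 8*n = (n)*(n^2 + 6*n + 8) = n*(n + 2)*(n + 4)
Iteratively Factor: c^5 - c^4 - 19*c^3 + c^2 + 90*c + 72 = (c - 3)*(c^4 + 2*c^3 - 13*c^2 - 38*c - 24) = (c - 3)*(c + 3)*(c^3 - c^2 - 10*c - 8) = (c - 3)*(c + 1)*(c + 3)*(c^2 - 2*c - 8) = (c - 3)*(c + 1)*(c + 2)*(c + 3)*(c - 4)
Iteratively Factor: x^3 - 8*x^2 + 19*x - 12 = (x - 4)*(x^2 - 4*x + 3) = (x - 4)*(x - 3)*(x - 1)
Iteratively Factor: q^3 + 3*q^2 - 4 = (q + 2)*(q^2 + q - 2) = (q + 2)^2*(q - 1)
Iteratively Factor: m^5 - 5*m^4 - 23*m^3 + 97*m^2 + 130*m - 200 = (m - 1)*(m^4 - 4*m^3 - 27*m^2 + 70*m + 200) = (m - 1)*(m + 2)*(m^3 - 6*m^2 - 15*m + 100) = (m - 5)*(m - 1)*(m + 2)*(m^2 - m - 20) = (m - 5)*(m - 1)*(m + 2)*(m + 4)*(m - 5)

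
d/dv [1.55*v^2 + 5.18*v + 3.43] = 3.1*v + 5.18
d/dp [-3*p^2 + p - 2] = 1 - 6*p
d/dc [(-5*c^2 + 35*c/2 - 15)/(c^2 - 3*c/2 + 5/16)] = 40*(-64*c^2 + 172*c - 109)/(256*c^4 - 768*c^3 + 736*c^2 - 240*c + 25)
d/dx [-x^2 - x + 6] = -2*x - 1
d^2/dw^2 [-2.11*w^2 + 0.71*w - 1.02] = -4.22000000000000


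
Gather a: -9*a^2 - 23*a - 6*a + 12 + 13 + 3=-9*a^2 - 29*a + 28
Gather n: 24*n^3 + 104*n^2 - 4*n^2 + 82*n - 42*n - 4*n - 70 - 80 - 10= 24*n^3 + 100*n^2 + 36*n - 160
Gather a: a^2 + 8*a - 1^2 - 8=a^2 + 8*a - 9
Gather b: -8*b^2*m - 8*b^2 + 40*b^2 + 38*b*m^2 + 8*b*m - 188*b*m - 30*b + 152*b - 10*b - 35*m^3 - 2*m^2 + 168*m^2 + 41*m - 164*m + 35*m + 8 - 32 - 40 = b^2*(32 - 8*m) + b*(38*m^2 - 180*m + 112) - 35*m^3 + 166*m^2 - 88*m - 64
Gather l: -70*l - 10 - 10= -70*l - 20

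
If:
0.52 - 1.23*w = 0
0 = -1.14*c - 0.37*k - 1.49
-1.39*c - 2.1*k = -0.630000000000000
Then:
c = -1.79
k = 1.48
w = 0.42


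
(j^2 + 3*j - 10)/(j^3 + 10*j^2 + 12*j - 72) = (j + 5)/(j^2 + 12*j + 36)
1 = 1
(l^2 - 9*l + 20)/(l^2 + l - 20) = (l - 5)/(l + 5)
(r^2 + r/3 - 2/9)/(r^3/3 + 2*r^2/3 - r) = (3*r^2 + r - 2/3)/(r*(r^2 + 2*r - 3))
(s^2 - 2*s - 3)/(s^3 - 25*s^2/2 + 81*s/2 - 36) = 2*(s + 1)/(2*s^2 - 19*s + 24)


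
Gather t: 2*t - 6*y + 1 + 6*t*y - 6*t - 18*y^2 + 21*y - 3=t*(6*y - 4) - 18*y^2 + 15*y - 2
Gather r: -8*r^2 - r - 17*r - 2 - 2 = -8*r^2 - 18*r - 4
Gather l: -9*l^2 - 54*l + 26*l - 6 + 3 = -9*l^2 - 28*l - 3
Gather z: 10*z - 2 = 10*z - 2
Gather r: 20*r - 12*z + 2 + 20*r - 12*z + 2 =40*r - 24*z + 4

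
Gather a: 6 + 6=12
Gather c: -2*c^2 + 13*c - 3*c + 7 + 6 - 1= -2*c^2 + 10*c + 12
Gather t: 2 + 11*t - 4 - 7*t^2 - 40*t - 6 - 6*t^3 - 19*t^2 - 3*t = -6*t^3 - 26*t^2 - 32*t - 8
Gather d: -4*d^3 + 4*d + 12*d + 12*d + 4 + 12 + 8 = -4*d^3 + 28*d + 24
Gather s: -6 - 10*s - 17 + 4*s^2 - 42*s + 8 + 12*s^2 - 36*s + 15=16*s^2 - 88*s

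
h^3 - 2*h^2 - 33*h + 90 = (h - 5)*(h - 3)*(h + 6)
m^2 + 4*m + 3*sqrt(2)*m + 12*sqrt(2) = (m + 4)*(m + 3*sqrt(2))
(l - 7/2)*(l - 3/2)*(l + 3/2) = l^3 - 7*l^2/2 - 9*l/4 + 63/8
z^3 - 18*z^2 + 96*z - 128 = (z - 8)^2*(z - 2)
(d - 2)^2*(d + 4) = d^3 - 12*d + 16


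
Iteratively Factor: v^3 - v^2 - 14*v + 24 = (v + 4)*(v^2 - 5*v + 6) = (v - 3)*(v + 4)*(v - 2)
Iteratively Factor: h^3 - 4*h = (h - 2)*(h^2 + 2*h) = (h - 2)*(h + 2)*(h)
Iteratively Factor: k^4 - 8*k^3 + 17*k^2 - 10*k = (k - 2)*(k^3 - 6*k^2 + 5*k) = k*(k - 2)*(k^2 - 6*k + 5) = k*(k - 5)*(k - 2)*(k - 1)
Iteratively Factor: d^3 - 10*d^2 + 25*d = (d - 5)*(d^2 - 5*d) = (d - 5)^2*(d)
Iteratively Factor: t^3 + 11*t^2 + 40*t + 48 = (t + 3)*(t^2 + 8*t + 16) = (t + 3)*(t + 4)*(t + 4)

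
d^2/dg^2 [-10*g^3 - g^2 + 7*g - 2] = -60*g - 2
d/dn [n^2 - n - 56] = 2*n - 1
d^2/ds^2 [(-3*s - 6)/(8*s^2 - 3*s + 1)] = 6*(-(s + 2)*(16*s - 3)^2 + (24*s + 13)*(8*s^2 - 3*s + 1))/(8*s^2 - 3*s + 1)^3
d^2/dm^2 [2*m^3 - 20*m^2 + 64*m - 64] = 12*m - 40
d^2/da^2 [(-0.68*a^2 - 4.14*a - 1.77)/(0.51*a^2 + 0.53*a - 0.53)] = (-1.78602*a^3 - 3.865086*a^2 - 9.584838*a - 4.659124)/(0.132651*a^6 + 0.413559*a^5 + 0.0162180000000001*a^4 - 0.710677*a^3 - 0.016854*a^2 + 0.446631*a - 0.148877)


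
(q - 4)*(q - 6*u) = q^2 - 6*q*u - 4*q + 24*u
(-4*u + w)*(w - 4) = -4*u*w + 16*u + w^2 - 4*w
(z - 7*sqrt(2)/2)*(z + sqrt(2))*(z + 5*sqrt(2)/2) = z^3 - 39*z/2 - 35*sqrt(2)/2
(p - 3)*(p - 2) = p^2 - 5*p + 6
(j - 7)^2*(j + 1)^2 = j^4 - 12*j^3 + 22*j^2 + 84*j + 49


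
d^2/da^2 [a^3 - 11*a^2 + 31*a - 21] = 6*a - 22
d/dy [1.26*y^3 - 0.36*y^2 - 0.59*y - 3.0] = 3.78*y^2 - 0.72*y - 0.59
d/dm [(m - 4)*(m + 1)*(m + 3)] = 3*m^2 - 13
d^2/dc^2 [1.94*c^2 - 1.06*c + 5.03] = 3.88000000000000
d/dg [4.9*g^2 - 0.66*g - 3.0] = 9.8*g - 0.66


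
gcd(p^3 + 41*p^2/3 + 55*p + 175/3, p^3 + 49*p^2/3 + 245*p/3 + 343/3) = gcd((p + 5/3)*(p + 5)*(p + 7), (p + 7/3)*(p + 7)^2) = p + 7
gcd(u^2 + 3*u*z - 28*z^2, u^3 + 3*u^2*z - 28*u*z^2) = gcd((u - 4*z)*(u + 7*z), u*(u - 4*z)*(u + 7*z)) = -u^2 - 3*u*z + 28*z^2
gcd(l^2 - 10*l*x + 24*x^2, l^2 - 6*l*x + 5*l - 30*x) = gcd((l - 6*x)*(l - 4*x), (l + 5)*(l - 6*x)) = -l + 6*x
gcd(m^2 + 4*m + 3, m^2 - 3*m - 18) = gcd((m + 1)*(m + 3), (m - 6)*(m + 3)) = m + 3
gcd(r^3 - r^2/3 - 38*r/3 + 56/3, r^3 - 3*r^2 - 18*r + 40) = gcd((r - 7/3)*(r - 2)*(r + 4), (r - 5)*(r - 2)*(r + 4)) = r^2 + 2*r - 8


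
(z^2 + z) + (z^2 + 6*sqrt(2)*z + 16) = 2*z^2 + z + 6*sqrt(2)*z + 16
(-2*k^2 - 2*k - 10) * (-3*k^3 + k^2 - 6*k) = 6*k^5 + 4*k^4 + 40*k^3 + 2*k^2 + 60*k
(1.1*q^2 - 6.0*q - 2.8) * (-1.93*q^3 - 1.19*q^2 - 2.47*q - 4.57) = -2.123*q^5 + 10.271*q^4 + 9.827*q^3 + 13.125*q^2 + 34.336*q + 12.796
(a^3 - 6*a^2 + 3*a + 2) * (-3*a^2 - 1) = -3*a^5 + 18*a^4 - 10*a^3 - 3*a - 2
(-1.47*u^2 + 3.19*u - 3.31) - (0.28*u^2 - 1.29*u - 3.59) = -1.75*u^2 + 4.48*u + 0.28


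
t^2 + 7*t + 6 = (t + 1)*(t + 6)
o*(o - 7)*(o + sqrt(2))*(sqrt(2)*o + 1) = sqrt(2)*o^4 - 7*sqrt(2)*o^3 + 3*o^3 - 21*o^2 + sqrt(2)*o^2 - 7*sqrt(2)*o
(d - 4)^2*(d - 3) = d^3 - 11*d^2 + 40*d - 48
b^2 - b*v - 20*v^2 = (b - 5*v)*(b + 4*v)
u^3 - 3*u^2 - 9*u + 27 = (u - 3)^2*(u + 3)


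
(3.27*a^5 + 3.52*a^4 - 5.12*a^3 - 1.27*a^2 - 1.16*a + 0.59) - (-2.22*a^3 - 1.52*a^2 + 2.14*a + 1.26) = 3.27*a^5 + 3.52*a^4 - 2.9*a^3 + 0.25*a^2 - 3.3*a - 0.67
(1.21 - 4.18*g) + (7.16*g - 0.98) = 2.98*g + 0.23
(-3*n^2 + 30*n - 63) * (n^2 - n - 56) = -3*n^4 + 33*n^3 + 75*n^2 - 1617*n + 3528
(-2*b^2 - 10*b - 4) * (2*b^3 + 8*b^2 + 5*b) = -4*b^5 - 36*b^4 - 98*b^3 - 82*b^2 - 20*b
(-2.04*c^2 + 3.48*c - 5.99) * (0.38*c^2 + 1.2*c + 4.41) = -0.7752*c^4 - 1.1256*c^3 - 7.0966*c^2 + 8.1588*c - 26.4159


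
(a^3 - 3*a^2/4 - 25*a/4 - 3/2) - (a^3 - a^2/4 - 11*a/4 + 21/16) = -a^2/2 - 7*a/2 - 45/16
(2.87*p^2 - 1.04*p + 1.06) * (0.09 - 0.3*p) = -0.861*p^3 + 0.5703*p^2 - 0.4116*p + 0.0954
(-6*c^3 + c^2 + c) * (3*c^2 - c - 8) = -18*c^5 + 9*c^4 + 50*c^3 - 9*c^2 - 8*c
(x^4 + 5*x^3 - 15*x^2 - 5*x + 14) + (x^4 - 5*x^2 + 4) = 2*x^4 + 5*x^3 - 20*x^2 - 5*x + 18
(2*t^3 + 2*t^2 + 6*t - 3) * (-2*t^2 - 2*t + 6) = -4*t^5 - 8*t^4 - 4*t^3 + 6*t^2 + 42*t - 18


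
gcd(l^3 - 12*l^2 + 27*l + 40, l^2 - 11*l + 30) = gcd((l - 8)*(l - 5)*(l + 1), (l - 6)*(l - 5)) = l - 5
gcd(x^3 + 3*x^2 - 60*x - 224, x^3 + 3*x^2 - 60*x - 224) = x^3 + 3*x^2 - 60*x - 224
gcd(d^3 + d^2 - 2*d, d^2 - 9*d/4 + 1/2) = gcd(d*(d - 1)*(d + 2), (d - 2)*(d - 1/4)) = 1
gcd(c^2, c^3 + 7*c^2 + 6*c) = c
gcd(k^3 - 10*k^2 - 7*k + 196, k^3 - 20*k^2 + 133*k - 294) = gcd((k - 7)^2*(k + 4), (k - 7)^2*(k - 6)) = k^2 - 14*k + 49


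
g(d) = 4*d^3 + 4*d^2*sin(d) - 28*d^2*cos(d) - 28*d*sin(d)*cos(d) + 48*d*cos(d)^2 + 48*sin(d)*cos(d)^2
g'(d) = 28*d^2*sin(d) + 4*d^2*cos(d) + 12*d^2 + 28*d*sin(d)^2 - 96*d*sin(d)*cos(d) + 8*d*sin(d) - 28*d*cos(d)^2 - 56*d*cos(d) - 96*sin(d)^2*cos(d) - 28*sin(d)*cos(d) + 48*cos(d)^3 + 48*cos(d)^2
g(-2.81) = -0.32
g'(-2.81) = -0.18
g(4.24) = 455.09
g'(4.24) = -254.06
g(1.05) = 3.19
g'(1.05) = -38.66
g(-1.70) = -16.75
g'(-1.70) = -61.72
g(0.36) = 23.60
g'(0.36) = 27.50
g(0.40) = 24.51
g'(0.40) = 18.07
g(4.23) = 457.63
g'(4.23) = -252.85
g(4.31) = 437.04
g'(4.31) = -261.19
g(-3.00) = 0.36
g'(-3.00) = -6.79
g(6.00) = 154.13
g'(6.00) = 52.41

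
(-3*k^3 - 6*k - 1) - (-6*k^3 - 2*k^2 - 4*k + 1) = 3*k^3 + 2*k^2 - 2*k - 2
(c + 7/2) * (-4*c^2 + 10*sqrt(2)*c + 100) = -4*c^3 - 14*c^2 + 10*sqrt(2)*c^2 + 35*sqrt(2)*c + 100*c + 350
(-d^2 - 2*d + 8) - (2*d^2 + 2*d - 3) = -3*d^2 - 4*d + 11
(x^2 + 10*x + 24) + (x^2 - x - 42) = 2*x^2 + 9*x - 18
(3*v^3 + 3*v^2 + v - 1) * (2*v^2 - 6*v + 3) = 6*v^5 - 12*v^4 - 7*v^3 + v^2 + 9*v - 3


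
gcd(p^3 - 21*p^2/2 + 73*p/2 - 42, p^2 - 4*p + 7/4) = p - 7/2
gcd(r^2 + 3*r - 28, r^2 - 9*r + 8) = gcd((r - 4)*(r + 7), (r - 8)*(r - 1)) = 1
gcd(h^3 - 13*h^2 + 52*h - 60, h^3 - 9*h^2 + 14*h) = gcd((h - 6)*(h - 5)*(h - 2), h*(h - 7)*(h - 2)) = h - 2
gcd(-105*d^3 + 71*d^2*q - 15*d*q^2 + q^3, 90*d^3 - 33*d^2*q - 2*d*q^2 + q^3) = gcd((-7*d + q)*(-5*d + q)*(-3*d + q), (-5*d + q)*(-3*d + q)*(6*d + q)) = 15*d^2 - 8*d*q + q^2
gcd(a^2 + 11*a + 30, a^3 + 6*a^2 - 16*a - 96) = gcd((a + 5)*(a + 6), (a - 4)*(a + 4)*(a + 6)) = a + 6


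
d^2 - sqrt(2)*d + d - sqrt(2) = (d + 1)*(d - sqrt(2))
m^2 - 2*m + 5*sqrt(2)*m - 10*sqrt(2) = (m - 2)*(m + 5*sqrt(2))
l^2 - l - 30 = (l - 6)*(l + 5)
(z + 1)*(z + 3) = z^2 + 4*z + 3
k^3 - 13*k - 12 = (k - 4)*(k + 1)*(k + 3)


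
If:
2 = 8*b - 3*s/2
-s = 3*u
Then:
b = 1/4 - 9*u/16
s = -3*u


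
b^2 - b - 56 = (b - 8)*(b + 7)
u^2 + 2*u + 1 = (u + 1)^2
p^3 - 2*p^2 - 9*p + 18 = (p - 3)*(p - 2)*(p + 3)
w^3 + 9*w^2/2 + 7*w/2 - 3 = (w - 1/2)*(w + 2)*(w + 3)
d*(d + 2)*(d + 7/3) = d^3 + 13*d^2/3 + 14*d/3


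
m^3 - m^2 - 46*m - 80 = (m - 8)*(m + 2)*(m + 5)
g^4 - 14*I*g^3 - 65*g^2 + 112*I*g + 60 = (g - 6*I)*(g - 5*I)*(g - 2*I)*(g - I)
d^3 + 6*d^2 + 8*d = d*(d + 2)*(d + 4)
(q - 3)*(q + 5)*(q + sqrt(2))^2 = q^4 + 2*q^3 + 2*sqrt(2)*q^3 - 13*q^2 + 4*sqrt(2)*q^2 - 30*sqrt(2)*q + 4*q - 30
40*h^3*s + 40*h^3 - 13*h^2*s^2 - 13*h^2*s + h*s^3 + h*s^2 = (-8*h + s)*(-5*h + s)*(h*s + h)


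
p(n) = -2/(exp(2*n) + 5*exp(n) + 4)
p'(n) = -2*(-2*exp(2*n) - 5*exp(n))/(exp(2*n) + 5*exp(n) + 4)^2 = (4*exp(n) + 10)*exp(n)/(exp(2*n) + 5*exp(n) + 4)^2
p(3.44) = -0.00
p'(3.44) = 0.00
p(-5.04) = -0.50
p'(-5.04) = 0.00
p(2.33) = -0.01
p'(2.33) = 0.02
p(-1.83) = -0.41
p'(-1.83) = 0.07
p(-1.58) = -0.39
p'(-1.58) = 0.09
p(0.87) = -0.09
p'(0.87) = 0.10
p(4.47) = -0.00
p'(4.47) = 0.00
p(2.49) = -0.01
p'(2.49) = 0.02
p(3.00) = 0.00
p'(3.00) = 0.01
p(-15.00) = -0.50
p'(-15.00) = 0.00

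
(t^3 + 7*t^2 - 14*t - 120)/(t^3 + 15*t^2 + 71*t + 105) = (t^2 + 2*t - 24)/(t^2 + 10*t + 21)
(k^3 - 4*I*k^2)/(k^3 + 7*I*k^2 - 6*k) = k*(k - 4*I)/(k^2 + 7*I*k - 6)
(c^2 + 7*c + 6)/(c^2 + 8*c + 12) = (c + 1)/(c + 2)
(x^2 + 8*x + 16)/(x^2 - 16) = (x + 4)/(x - 4)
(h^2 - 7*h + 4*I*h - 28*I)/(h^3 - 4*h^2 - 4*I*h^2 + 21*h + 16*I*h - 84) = (h^2 + h*(-7 + 4*I) - 28*I)/(h^3 - 4*h^2*(1 + I) + h*(21 + 16*I) - 84)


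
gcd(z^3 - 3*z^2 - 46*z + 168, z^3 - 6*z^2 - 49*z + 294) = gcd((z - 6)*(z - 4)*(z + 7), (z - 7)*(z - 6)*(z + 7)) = z^2 + z - 42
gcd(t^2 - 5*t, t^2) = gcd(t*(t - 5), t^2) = t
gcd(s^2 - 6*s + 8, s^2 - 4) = s - 2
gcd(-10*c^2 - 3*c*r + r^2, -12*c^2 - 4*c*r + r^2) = 2*c + r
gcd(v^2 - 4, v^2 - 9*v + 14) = v - 2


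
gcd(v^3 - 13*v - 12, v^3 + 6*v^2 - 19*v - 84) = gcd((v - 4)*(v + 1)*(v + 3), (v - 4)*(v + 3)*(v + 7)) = v^2 - v - 12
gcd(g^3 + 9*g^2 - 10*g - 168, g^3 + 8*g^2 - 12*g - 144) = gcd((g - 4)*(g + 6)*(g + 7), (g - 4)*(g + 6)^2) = g^2 + 2*g - 24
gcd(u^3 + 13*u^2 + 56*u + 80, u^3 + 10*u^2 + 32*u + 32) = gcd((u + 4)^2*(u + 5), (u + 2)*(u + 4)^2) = u^2 + 8*u + 16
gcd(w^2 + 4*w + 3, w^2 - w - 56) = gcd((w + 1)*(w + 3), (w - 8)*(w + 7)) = 1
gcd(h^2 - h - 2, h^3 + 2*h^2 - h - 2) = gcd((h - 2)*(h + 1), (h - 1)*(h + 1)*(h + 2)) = h + 1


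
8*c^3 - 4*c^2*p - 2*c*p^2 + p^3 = (-2*c + p)^2*(2*c + p)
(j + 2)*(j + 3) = j^2 + 5*j + 6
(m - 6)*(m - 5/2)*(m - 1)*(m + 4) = m^4 - 11*m^3/2 - 29*m^2/2 + 79*m - 60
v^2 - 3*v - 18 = (v - 6)*(v + 3)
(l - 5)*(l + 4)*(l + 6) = l^3 + 5*l^2 - 26*l - 120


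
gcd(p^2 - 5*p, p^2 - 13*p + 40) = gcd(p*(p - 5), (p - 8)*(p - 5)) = p - 5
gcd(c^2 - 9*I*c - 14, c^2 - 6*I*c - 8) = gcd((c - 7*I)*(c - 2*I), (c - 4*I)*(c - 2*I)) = c - 2*I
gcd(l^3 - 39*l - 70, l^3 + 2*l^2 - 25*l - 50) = l^2 + 7*l + 10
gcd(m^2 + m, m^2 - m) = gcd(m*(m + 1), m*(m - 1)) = m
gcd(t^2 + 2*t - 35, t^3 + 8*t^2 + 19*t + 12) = 1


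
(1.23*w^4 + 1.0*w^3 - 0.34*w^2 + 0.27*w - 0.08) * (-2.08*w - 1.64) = -2.5584*w^5 - 4.0972*w^4 - 0.9328*w^3 - 0.00400000000000011*w^2 - 0.2764*w + 0.1312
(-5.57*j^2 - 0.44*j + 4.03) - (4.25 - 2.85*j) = -5.57*j^2 + 2.41*j - 0.22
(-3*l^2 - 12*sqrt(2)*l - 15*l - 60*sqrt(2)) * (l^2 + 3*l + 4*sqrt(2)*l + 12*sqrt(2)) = -3*l^4 - 24*sqrt(2)*l^3 - 24*l^3 - 192*sqrt(2)*l^2 - 141*l^2 - 768*l - 360*sqrt(2)*l - 1440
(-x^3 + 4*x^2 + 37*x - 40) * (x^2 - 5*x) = -x^5 + 9*x^4 + 17*x^3 - 225*x^2 + 200*x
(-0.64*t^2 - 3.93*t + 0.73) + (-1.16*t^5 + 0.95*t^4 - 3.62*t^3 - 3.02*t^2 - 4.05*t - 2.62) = -1.16*t^5 + 0.95*t^4 - 3.62*t^3 - 3.66*t^2 - 7.98*t - 1.89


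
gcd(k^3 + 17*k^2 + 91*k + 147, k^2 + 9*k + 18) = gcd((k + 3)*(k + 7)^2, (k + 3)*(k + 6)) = k + 3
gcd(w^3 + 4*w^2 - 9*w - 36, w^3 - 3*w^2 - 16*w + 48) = w^2 + w - 12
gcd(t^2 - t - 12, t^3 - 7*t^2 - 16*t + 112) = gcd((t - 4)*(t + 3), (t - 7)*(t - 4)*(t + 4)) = t - 4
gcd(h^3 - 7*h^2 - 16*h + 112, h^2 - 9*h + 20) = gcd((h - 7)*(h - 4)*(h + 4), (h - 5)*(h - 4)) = h - 4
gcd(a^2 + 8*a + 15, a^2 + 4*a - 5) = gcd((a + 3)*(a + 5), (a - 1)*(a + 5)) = a + 5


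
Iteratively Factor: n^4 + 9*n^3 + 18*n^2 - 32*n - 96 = (n - 2)*(n^3 + 11*n^2 + 40*n + 48) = (n - 2)*(n + 4)*(n^2 + 7*n + 12) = (n - 2)*(n + 4)^2*(n + 3)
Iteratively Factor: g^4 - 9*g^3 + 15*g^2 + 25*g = (g - 5)*(g^3 - 4*g^2 - 5*g) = (g - 5)*(g + 1)*(g^2 - 5*g) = (g - 5)^2*(g + 1)*(g)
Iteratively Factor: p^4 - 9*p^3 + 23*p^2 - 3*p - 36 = (p - 3)*(p^3 - 6*p^2 + 5*p + 12) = (p - 4)*(p - 3)*(p^2 - 2*p - 3) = (p - 4)*(p - 3)^2*(p + 1)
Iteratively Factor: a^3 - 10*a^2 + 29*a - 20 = (a - 1)*(a^2 - 9*a + 20) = (a - 4)*(a - 1)*(a - 5)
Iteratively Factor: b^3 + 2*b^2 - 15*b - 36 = (b + 3)*(b^2 - b - 12) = (b - 4)*(b + 3)*(b + 3)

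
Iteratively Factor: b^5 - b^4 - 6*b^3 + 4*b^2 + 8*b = (b + 1)*(b^4 - 2*b^3 - 4*b^2 + 8*b) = b*(b + 1)*(b^3 - 2*b^2 - 4*b + 8) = b*(b - 2)*(b + 1)*(b^2 - 4) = b*(b - 2)*(b + 1)*(b + 2)*(b - 2)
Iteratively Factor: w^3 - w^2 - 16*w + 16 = (w - 4)*(w^2 + 3*w - 4) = (w - 4)*(w + 4)*(w - 1)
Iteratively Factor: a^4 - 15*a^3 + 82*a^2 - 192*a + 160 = (a - 4)*(a^3 - 11*a^2 + 38*a - 40) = (a - 4)*(a - 2)*(a^2 - 9*a + 20) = (a - 5)*(a - 4)*(a - 2)*(a - 4)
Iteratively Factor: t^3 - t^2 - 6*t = (t)*(t^2 - t - 6) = t*(t + 2)*(t - 3)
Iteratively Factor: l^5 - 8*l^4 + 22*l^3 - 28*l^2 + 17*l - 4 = (l - 1)*(l^4 - 7*l^3 + 15*l^2 - 13*l + 4) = (l - 4)*(l - 1)*(l^3 - 3*l^2 + 3*l - 1) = (l - 4)*(l - 1)^2*(l^2 - 2*l + 1) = (l - 4)*(l - 1)^3*(l - 1)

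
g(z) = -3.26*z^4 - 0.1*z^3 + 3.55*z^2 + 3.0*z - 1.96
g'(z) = -13.04*z^3 - 0.3*z^2 + 7.1*z + 3.0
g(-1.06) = -5.15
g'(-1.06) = 10.67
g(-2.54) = -120.73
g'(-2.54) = 196.72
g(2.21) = -56.84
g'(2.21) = -123.53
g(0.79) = 1.31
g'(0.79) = 1.99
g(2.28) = -65.95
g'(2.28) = -136.93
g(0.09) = -1.66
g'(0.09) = 3.63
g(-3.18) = -305.75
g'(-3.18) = 396.72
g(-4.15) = -913.09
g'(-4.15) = 900.38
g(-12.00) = -66953.32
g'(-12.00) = 22407.72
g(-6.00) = -4095.52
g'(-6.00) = 2766.24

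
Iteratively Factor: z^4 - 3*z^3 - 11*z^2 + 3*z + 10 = (z + 2)*(z^3 - 5*z^2 - z + 5) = (z - 5)*(z + 2)*(z^2 - 1) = (z - 5)*(z + 1)*(z + 2)*(z - 1)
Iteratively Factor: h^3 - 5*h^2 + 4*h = (h)*(h^2 - 5*h + 4) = h*(h - 1)*(h - 4)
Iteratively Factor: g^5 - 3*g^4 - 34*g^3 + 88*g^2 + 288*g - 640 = (g - 2)*(g^4 - g^3 - 36*g^2 + 16*g + 320) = (g - 4)*(g - 2)*(g^3 + 3*g^2 - 24*g - 80) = (g - 4)*(g - 2)*(g + 4)*(g^2 - g - 20) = (g - 4)*(g - 2)*(g + 4)^2*(g - 5)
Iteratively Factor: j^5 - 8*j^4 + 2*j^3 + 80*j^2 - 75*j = (j + 3)*(j^4 - 11*j^3 + 35*j^2 - 25*j) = j*(j + 3)*(j^3 - 11*j^2 + 35*j - 25) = j*(j - 1)*(j + 3)*(j^2 - 10*j + 25) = j*(j - 5)*(j - 1)*(j + 3)*(j - 5)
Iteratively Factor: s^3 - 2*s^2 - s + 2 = (s + 1)*(s^2 - 3*s + 2) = (s - 2)*(s + 1)*(s - 1)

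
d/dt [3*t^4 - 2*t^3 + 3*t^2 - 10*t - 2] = 12*t^3 - 6*t^2 + 6*t - 10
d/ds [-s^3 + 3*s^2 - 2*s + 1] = -3*s^2 + 6*s - 2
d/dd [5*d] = 5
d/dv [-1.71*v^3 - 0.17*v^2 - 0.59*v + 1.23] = -5.13*v^2 - 0.34*v - 0.59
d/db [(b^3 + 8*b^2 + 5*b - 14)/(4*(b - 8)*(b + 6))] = (b^4 - 4*b^3 - 165*b^2 - 740*b - 268)/(4*(b^4 - 4*b^3 - 92*b^2 + 192*b + 2304))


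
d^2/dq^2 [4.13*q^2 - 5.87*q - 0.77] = 8.26000000000000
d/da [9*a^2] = 18*a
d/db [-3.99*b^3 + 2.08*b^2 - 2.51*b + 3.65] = -11.97*b^2 + 4.16*b - 2.51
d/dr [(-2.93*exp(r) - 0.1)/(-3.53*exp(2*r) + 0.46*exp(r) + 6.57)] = (-(2.93*exp(r) + 0.1)*(7.06*exp(r) - 0.46) + 10.3429*exp(2*r) - 1.3478*exp(r) - 19.2501)*exp(r)/(-3.53*exp(2*r) + 0.46*exp(r) + 6.57)^2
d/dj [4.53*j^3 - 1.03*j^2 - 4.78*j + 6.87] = 13.59*j^2 - 2.06*j - 4.78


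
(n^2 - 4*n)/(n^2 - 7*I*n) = (n - 4)/(n - 7*I)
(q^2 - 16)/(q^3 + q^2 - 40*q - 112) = (q - 4)/(q^2 - 3*q - 28)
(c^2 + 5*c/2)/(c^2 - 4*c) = (c + 5/2)/(c - 4)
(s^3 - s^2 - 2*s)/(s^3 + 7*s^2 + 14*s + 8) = s*(s - 2)/(s^2 + 6*s + 8)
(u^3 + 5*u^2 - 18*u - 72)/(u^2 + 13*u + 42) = (u^2 - u - 12)/(u + 7)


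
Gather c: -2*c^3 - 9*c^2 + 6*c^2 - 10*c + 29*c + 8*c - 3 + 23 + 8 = -2*c^3 - 3*c^2 + 27*c + 28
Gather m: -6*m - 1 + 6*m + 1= 0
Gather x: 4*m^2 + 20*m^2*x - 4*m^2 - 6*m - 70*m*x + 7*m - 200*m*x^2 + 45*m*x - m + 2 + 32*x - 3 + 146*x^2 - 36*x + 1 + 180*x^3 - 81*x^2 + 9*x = 180*x^3 + x^2*(65 - 200*m) + x*(20*m^2 - 25*m + 5)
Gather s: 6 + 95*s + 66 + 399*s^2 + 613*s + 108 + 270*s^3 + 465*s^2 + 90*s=270*s^3 + 864*s^2 + 798*s + 180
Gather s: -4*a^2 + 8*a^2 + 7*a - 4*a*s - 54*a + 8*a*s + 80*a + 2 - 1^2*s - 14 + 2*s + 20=4*a^2 + 33*a + s*(4*a + 1) + 8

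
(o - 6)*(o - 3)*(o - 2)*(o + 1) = o^4 - 10*o^3 + 25*o^2 - 36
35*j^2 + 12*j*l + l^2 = (5*j + l)*(7*j + l)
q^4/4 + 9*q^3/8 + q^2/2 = q^2*(q/4 + 1)*(q + 1/2)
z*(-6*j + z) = -6*j*z + z^2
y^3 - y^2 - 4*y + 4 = (y - 2)*(y - 1)*(y + 2)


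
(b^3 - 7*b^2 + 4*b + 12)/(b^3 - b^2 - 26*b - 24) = (b - 2)/(b + 4)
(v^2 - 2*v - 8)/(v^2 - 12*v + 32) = (v + 2)/(v - 8)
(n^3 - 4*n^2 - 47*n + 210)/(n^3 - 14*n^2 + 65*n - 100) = (n^2 + n - 42)/(n^2 - 9*n + 20)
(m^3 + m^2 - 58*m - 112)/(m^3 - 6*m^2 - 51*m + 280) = (m + 2)/(m - 5)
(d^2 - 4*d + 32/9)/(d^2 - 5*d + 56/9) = (3*d - 4)/(3*d - 7)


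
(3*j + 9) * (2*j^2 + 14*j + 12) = 6*j^3 + 60*j^2 + 162*j + 108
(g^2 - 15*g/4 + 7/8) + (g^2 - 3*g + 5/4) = 2*g^2 - 27*g/4 + 17/8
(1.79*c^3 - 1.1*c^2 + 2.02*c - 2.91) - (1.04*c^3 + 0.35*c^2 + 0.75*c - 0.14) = 0.75*c^3 - 1.45*c^2 + 1.27*c - 2.77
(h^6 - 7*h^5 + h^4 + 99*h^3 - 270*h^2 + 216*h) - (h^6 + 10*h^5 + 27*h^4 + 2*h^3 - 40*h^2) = -17*h^5 - 26*h^4 + 97*h^3 - 230*h^2 + 216*h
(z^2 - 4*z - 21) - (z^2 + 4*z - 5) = -8*z - 16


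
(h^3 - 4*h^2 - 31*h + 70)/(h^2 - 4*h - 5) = (-h^3 + 4*h^2 + 31*h - 70)/(-h^2 + 4*h + 5)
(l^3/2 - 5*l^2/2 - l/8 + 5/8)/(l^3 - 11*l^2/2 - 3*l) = (2*l^2 - 11*l + 5)/(4*l*(l - 6))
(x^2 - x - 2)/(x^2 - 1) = (x - 2)/(x - 1)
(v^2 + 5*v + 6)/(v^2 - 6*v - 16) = (v + 3)/(v - 8)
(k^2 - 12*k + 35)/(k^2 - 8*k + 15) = (k - 7)/(k - 3)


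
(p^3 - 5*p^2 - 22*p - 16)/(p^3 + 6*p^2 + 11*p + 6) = (p - 8)/(p + 3)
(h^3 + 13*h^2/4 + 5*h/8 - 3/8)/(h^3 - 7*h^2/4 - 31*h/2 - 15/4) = (8*h^2 + 2*h - 1)/(2*(4*h^2 - 19*h - 5))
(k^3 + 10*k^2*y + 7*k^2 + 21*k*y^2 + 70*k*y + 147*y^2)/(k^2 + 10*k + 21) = (k^2 + 10*k*y + 21*y^2)/(k + 3)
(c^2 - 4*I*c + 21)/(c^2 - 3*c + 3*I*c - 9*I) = (c - 7*I)/(c - 3)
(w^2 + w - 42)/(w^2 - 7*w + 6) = (w + 7)/(w - 1)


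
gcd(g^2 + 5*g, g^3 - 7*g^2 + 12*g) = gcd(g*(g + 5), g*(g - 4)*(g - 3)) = g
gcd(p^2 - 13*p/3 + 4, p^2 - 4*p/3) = p - 4/3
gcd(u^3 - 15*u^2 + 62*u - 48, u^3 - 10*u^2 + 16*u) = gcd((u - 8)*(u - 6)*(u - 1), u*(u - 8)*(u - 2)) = u - 8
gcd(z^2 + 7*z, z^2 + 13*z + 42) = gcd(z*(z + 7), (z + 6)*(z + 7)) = z + 7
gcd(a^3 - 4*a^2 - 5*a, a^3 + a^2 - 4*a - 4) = a + 1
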